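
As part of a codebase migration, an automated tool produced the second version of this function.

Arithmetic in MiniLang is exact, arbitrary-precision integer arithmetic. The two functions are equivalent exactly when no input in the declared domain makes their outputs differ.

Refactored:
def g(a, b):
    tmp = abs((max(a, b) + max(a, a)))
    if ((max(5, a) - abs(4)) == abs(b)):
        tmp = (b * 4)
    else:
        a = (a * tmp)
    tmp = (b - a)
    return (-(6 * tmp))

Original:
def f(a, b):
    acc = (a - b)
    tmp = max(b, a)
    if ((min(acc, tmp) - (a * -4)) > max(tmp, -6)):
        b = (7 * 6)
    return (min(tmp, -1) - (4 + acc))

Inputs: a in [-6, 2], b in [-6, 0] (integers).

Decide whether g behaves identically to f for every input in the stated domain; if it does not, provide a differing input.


At a=-6, b=-6: f gives -10, g gives -396.
verdict: not equivalent; witness: a=-6, b=-6


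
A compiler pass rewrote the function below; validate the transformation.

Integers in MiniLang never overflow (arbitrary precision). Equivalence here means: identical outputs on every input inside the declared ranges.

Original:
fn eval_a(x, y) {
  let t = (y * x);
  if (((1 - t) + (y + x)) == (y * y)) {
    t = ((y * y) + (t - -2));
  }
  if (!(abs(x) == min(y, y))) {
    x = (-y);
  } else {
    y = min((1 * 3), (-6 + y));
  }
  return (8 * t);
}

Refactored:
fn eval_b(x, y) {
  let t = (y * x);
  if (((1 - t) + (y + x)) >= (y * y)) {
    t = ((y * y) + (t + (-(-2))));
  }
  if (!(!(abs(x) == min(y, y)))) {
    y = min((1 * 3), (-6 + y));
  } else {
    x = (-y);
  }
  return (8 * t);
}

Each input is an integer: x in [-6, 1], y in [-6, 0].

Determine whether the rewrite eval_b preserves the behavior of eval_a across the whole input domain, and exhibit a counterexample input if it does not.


The rewrite breaks on x=0, y=0, where the results are 0 and 16.
eval_a: t becomes 0; next (((1 - t) + (y + x)) == (y * y)) evaluates to false; next (!(abs(x) == min(y, y))) evaluates to false; next y becomes -6; next final value 0
eval_b: t becomes 0; next (((1 - t) + (y + x)) >= (y * y)) evaluates to true; next t becomes 2; next (!(!(abs(x) == min(y, y)))) evaluates to true; next y becomes -6; next final value 16
verdict: not equivalent; witness: x=0, y=0


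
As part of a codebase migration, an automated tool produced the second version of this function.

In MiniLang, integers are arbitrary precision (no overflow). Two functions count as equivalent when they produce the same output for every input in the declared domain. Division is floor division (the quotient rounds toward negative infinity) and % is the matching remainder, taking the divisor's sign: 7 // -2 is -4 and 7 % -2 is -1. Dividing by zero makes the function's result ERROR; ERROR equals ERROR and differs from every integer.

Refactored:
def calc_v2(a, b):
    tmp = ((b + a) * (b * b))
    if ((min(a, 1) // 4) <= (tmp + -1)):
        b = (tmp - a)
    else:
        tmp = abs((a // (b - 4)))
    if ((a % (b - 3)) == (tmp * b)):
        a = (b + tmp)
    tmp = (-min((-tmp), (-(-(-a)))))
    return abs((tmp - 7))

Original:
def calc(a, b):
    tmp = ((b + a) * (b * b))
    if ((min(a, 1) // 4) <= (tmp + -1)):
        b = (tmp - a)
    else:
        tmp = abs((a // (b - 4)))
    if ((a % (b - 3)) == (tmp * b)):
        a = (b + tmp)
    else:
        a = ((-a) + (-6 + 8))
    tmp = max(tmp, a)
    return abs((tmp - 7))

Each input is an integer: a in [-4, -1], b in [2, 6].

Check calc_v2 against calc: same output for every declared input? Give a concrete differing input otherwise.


These are not equivalent — on a=-4, b=2 the outputs split (1 vs 5).
calc: tmp = -8; ((min(a, 1) // 4) <= (tmp + -1)) -> false; tmp = 2; ((a % (b - 3)) == (tmp * b)) -> false; a = 6; tmp = 6; return 1
calc_v2: tmp = -8; ((min(a, 1) // 4) <= (tmp + -1)) -> false; tmp = 2; ((a % (b - 3)) == (tmp * b)) -> false; tmp = 2; return 5
verdict: not equivalent; witness: a=-4, b=2


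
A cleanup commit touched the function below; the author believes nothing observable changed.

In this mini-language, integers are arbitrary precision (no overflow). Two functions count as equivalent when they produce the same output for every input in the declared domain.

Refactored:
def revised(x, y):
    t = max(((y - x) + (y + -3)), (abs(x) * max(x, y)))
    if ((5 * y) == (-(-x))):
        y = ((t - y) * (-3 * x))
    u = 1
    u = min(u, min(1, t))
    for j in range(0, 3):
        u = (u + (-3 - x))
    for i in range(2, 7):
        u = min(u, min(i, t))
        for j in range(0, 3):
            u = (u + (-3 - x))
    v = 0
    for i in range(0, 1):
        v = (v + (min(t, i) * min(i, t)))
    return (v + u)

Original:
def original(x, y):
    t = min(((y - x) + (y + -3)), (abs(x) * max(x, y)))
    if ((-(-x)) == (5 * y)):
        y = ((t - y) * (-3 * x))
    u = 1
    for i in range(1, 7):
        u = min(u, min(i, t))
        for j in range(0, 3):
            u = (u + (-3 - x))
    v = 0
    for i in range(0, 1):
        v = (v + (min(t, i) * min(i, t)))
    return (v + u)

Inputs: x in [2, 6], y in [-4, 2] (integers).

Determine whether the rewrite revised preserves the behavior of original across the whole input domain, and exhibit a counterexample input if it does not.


Not equivalent: x=2, y=-4 separates them (66 vs -89).
original: t=-13, then ((-(-x)) == (5 * y)) is false, then u=1, then (i=1), then u=-13, then (j=0), then u=-18, then (j=1), then u=-23, then (j=2), then u=-28, then (i=2), then u=-28, then (j=0), then u=-33, then (j=1), then u=-38, then (j=2), then u=-43, then (i=3), then u=-43, then (j=0), then u=-48, then (j=1), then u=-53, then (j=2), then u=-58, then (i=4), then u=-58, then (j=0), then u=-63, then (j=1), then u=-68, then (j=2), then u=-73, then (i=5), then u=-73, then (j=0), then u=-78, then (j=1), then u=-83, then (j=2), then u=-88, then (i=6), then u=-88, then (j=0), then u=-93, then (j=1), then u=-98, then (j=2), then u=-103, then v=0, then (i=0), then v=169, then returns 66
revised: t=4, then ((5 * y) == (-(-x))) is false, then u=1, then u=1, then (j=0), then u=-4, then (j=1), then u=-9, then (j=2), then u=-14, then (i=2), then u=-14, then (j=0), then u=-19, then (j=1), then u=-24, then (j=2), then u=-29, then (i=3), then u=-29, then (j=0), then u=-34, then (j=1), then u=-39, then (j=2), then u=-44, then (i=4), then u=-44, then (j=0), then u=-49, then (j=1), then u=-54, then (j=2), then u=-59, then (i=5), then u=-59, then (j=0), then u=-64, then (j=1), then u=-69, then (j=2), then u=-74, then (i=6), then u=-74, then (j=0), then u=-79, then (j=1), then u=-84, then (j=2), then u=-89, then v=0, then (i=0), then v=0, then returns -89
verdict: not equivalent; witness: x=2, y=-4


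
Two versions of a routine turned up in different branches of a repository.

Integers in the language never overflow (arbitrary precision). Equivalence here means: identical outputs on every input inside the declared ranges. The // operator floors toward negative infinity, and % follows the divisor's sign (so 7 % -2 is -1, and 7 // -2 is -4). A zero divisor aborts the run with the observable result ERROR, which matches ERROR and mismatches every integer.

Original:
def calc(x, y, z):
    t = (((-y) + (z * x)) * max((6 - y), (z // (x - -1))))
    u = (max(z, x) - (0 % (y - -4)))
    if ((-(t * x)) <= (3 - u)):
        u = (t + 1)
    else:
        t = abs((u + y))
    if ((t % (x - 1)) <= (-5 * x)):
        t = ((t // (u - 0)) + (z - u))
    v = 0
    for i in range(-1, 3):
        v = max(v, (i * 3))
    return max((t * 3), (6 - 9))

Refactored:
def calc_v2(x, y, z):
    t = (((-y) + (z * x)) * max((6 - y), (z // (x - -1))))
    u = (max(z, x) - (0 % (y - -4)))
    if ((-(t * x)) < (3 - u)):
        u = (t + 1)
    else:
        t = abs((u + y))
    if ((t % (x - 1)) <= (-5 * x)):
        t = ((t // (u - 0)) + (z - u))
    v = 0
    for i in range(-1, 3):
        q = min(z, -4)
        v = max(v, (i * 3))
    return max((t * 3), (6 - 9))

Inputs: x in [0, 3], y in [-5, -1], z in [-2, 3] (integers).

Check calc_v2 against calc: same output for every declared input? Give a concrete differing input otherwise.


The rewrite breaks on x=0, y=-5, z=3, where the results are -3 and 0.
calc: t=55, then u=3, then ((-(t * x)) <= (3 - u)) is true, then u=56, then ((t % (x - 1)) <= (-5 * x)) is true, then t=-53, then v=0, then (i=-1), then v=0, then (i=0), then v=0, then (i=1), then v=3, then (i=2), then v=6, then returns -3
calc_v2: t=55, then u=3, then ((-(t * x)) < (3 - u)) is false, then t=2, then ((t % (x - 1)) <= (-5 * x)) is true, then t=0, then v=0, then (i=-1), then q=-4, then v=0, then (i=0), then q=-4, then v=0, then (i=1), then q=-4, then v=3, then (i=2), then q=-4, then v=6, then returns 0
verdict: not equivalent; witness: x=0, y=-5, z=3


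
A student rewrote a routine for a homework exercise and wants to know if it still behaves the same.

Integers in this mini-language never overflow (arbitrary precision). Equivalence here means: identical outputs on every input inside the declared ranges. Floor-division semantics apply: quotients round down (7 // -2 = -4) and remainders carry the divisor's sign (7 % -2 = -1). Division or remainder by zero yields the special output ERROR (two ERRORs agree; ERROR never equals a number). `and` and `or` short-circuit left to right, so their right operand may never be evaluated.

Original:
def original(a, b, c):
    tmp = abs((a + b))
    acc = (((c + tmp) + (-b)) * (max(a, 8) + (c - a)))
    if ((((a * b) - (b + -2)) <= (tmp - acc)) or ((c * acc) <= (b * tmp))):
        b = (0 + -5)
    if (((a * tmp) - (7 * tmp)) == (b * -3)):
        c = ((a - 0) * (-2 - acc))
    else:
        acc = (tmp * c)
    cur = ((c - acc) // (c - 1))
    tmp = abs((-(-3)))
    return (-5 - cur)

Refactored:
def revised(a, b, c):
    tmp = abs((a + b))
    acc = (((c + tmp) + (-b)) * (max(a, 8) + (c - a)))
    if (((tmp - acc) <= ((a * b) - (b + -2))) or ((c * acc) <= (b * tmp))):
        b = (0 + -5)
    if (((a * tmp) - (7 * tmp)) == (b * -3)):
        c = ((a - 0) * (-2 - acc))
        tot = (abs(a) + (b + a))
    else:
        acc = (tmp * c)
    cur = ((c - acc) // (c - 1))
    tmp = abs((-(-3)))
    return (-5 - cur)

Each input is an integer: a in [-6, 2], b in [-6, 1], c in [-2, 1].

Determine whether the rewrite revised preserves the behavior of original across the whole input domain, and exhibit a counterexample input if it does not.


Not equivalent: a=0, b=0, c=-2 separates them (-5 vs 7).
original: tmp becomes 0; next acc becomes -12; next ((((a * b) - (b + -2)) <= (tmp - acc)) or ((c * acc) <= (b * tmp))) evaluates to true; next b becomes -5; next (((a * tmp) - (7 * tmp)) == (b * -3)) evaluates to false; next acc becomes 0; next cur becomes 0; next tmp becomes 3; next final value -5
revised: tmp becomes 0; next acc becomes -12; next (((tmp - acc) <= ((a * b) - (b + -2))) or ((c * acc) <= (b * tmp))) evaluates to false; next (((a * tmp) - (7 * tmp)) == (b * -3)) evaluates to true; next c becomes 0; next tot becomes 0; next cur becomes -12; next tmp becomes 3; next final value 7
verdict: not equivalent; witness: a=0, b=0, c=-2


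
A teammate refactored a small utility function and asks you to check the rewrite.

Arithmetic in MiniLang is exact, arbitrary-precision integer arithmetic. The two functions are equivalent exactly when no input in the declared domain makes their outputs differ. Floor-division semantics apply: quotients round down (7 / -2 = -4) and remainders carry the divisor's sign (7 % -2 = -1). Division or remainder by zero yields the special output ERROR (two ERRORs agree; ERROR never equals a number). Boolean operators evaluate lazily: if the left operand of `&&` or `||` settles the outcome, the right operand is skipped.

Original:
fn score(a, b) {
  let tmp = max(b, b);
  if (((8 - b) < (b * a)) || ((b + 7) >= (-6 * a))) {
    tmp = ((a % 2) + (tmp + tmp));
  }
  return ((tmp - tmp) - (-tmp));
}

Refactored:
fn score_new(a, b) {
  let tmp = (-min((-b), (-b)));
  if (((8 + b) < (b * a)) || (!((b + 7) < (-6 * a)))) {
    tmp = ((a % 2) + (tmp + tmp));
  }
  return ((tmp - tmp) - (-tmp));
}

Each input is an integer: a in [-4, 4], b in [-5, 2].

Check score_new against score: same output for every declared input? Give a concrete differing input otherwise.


Not equivalent: a=-4, b=-2 separates them (-2 vs -4).
score: tmp = -2; (((8 - b) < (b * a)) || ((b + 7) >= (-6 * a))) -> false; return -2
score_new: tmp = -2; (((8 + b) < (b * a)) || (!((b + 7) < (-6 * a)))) -> true; tmp = -4; return -4
verdict: not equivalent; witness: a=-4, b=-2


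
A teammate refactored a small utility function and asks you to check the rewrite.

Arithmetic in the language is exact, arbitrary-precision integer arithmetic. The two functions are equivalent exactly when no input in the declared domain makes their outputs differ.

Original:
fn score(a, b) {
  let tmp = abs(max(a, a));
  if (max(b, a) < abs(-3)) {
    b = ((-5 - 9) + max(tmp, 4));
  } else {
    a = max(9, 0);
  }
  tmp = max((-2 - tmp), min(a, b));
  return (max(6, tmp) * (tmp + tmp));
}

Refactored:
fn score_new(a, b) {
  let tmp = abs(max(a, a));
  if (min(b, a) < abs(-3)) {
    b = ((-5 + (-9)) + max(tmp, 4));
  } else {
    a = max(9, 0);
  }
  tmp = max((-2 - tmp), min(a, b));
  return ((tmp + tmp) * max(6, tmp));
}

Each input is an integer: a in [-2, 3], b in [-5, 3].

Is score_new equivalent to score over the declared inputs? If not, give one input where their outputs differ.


Input a=-2, b=3: 36 from score versus -48 from score_new.
verdict: not equivalent; witness: a=-2, b=3


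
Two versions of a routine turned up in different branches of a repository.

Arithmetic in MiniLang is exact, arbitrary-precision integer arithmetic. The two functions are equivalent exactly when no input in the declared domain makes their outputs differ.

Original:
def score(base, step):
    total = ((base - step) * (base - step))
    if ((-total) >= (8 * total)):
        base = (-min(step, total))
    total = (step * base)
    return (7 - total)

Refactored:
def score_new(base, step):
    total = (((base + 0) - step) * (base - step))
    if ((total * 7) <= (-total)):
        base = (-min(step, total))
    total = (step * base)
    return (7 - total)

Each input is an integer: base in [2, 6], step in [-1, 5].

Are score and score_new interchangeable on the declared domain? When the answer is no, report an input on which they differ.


The suspicious edit (`8` became `7`) never changes the result for any input inside the declared domain.
Tracing base=4, step=2: score: total := 4 | ((-total) >= (8 * total)): false | total := 8 | result -1 | score_new: total := 4 | ((total * 7) <= (-total)): false | total := 8 | result -1 — matching result -1.
Checked all 35 inputs in the declared domain: the outputs agree on every one.
verdict: equivalent


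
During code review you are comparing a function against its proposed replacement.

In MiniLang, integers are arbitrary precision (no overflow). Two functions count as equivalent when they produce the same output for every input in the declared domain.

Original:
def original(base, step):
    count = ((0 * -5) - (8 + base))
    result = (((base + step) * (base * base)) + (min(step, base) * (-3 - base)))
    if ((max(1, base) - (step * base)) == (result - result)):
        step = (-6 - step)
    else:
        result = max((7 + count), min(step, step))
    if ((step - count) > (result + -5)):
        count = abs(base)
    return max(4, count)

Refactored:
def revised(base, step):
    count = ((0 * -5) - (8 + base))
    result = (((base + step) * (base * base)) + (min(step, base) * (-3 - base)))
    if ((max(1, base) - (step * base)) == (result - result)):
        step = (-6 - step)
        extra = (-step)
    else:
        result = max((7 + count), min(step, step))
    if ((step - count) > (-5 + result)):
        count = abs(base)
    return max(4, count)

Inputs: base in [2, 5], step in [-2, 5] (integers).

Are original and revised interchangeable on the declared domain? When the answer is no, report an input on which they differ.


This is a faithful refactor — local variable names differ; and statement counts differ, but the computed results match everywhere.
One worked example (base=3, step=3) — original: count becomes -11; next result becomes 36; next ((max(1, base) - (step * base)) == (result - result)) evaluates to false; next result becomes 3; next ((step - count) > (result + -5)) evaluates to true; next count becomes 3; next final value 4; revised: count becomes -11; next result becomes 36; next ((max(1, base) - (step * base)) == (result - result)) evaluates to false; next result becomes 3; next ((step - count) > (-5 + result)) evaluates to true; next count becomes 3; next final value 4; agreement on 4.
Checked all 32 inputs in the declared domain: the outputs agree on every one.
verdict: equivalent


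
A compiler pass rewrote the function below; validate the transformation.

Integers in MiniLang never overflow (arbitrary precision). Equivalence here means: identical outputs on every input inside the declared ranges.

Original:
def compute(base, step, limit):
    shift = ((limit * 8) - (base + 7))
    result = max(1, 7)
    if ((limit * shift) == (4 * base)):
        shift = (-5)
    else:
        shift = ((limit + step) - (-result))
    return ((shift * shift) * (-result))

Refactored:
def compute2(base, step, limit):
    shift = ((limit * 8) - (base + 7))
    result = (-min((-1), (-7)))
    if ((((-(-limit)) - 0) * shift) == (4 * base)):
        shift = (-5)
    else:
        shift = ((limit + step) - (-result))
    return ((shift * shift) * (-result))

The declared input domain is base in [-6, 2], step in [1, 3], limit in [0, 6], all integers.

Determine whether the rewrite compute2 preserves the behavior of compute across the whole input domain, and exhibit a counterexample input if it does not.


Changes here: min/max/abs usage differs; constant usage differs; arithmetic usage differs; the full 189-point sweep finds no disagreement.
verdict: equivalent


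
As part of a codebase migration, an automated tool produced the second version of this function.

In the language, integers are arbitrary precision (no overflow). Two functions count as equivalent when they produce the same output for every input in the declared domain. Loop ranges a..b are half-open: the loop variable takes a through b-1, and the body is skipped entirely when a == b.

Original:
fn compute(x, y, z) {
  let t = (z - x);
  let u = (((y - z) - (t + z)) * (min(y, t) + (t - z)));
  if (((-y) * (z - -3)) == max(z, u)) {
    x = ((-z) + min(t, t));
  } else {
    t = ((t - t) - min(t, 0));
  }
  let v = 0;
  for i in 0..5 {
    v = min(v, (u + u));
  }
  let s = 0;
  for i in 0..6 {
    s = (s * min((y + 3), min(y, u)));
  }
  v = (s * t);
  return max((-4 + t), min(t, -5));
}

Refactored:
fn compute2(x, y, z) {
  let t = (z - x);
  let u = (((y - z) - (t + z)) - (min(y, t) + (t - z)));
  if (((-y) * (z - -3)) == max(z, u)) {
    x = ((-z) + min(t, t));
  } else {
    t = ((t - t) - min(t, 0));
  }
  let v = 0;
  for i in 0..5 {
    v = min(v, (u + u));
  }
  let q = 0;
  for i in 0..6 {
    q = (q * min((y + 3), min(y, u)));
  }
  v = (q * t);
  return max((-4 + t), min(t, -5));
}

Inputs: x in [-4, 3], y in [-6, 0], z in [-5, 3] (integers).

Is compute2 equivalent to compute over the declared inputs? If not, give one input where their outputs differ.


These are not equivalent — on x=-4, y=-5, z=-3 the outputs split (-3 vs -4).
compute: t=1, then u=0, then (((-y) * (z - -3)) == max(z, u)) is true, then x=4, then v=0, then (i=0), then v=0, then (i=1), then v=0, then (i=2), then v=0, then (i=3), then v=0, then (i=4), then v=0, then s=0, then (i=0), then s=0, then (i=1), then s=0, then (i=2), then s=0, then (i=3), then s=0, then (i=4), then s=0, then (i=5), then s=0, then v=0, then returns -3
compute2: t=1, then u=1, then (((-y) * (z - -3)) == max(z, u)) is false, then t=0, then v=0, then (i=0), then v=0, then (i=1), then v=0, then (i=2), then v=0, then (i=3), then v=0, then (i=4), then v=0, then q=0, then (i=0), then q=0, then (i=1), then q=0, then (i=2), then q=0, then (i=3), then q=0, then (i=4), then q=0, then (i=5), then q=0, then v=0, then returns -4
verdict: not equivalent; witness: x=-4, y=-5, z=-3


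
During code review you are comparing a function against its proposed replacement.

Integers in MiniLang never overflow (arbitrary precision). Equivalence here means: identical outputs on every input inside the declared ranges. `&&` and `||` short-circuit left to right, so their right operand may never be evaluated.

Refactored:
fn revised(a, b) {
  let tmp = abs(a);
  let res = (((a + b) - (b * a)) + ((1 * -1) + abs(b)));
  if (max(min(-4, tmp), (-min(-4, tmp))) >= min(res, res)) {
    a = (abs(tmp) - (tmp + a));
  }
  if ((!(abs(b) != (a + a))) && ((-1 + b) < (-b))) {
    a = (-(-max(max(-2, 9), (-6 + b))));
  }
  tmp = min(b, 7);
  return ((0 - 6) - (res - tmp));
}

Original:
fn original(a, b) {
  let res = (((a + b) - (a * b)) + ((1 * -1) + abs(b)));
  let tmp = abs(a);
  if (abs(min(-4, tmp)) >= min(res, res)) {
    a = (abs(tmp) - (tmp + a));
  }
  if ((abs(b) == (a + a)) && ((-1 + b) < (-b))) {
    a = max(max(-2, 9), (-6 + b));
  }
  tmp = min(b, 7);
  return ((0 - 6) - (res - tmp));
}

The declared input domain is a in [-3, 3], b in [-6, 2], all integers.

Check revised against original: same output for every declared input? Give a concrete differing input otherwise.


Differences: constant usage differs; comparison usage differs; min/max/abs usage differs; boolean connective usage differs — yet all 63 inputs agree.
verdict: equivalent


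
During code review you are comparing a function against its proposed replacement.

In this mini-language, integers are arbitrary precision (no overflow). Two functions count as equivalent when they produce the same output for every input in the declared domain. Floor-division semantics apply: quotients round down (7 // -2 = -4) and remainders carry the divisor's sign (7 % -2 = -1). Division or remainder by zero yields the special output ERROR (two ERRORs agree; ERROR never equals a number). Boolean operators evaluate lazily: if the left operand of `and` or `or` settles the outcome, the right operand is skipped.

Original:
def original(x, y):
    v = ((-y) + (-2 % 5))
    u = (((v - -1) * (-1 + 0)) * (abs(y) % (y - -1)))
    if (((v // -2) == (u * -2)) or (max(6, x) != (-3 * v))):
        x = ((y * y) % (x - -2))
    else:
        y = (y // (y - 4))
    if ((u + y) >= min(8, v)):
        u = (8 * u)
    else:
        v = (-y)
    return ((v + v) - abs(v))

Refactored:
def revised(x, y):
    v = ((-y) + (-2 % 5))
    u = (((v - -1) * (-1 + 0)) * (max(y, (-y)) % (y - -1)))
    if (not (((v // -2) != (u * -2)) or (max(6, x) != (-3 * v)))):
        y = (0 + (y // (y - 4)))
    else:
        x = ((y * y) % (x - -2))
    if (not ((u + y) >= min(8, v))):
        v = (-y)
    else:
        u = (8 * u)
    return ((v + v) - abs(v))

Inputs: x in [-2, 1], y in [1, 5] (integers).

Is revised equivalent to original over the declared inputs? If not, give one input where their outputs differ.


Consider the input x=-2, y=5.
original: v becomes -2; next u becomes 5; next (((v // -2) == (u * -2)) or (max(6, x) != (-3 * v))) evaluates to false; next y becomes 5; next ((u + y) >= min(8, v)) evaluates to true; next u becomes 40; next final value -6
revised: v becomes -2; next u becomes 5; next (not (((v // -2) != (u * -2)) or (max(6, x) != (-3 * v)))) evaluates to false; next hits division by zero so the output is ERROR
-6 vs ERROR — the two versions disagree here.
verdict: not equivalent; witness: x=-2, y=5


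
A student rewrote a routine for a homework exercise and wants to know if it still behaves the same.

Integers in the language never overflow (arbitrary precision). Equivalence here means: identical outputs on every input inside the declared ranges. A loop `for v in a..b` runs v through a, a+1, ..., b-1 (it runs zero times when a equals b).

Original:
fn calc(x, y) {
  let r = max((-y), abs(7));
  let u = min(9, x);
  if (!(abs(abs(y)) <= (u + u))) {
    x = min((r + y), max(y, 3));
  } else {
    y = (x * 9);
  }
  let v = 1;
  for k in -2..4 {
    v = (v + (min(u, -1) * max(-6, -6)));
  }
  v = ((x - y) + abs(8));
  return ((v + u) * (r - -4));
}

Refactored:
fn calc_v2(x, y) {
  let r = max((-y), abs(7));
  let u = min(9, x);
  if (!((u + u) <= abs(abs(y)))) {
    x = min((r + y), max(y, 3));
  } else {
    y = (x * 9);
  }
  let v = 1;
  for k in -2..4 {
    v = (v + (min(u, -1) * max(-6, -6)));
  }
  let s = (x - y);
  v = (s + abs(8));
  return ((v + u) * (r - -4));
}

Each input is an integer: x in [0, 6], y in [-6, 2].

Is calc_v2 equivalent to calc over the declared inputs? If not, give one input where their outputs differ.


These are not equivalent — on x=0, y=-6 the outputs split (165 vs 88).
calc: r=7, then u=0, then (!(abs(abs(y)) <= (u + u))) is true, then x=1, then v=1, then (k=-2), then v=7, then (k=-1), then v=13, then (k=0), then v=19, then (k=1), then v=25, then (k=2), then v=31, then (k=3), then v=37, then v=15, then returns 165
calc_v2: r=7, then u=0, then (!((u + u) <= abs(abs(y)))) is false, then y=0, then v=1, then (k=-2), then v=7, then (k=-1), then v=13, then (k=0), then v=19, then (k=1), then v=25, then (k=2), then v=31, then (k=3), then v=37, then s=0, then v=8, then returns 88
verdict: not equivalent; witness: x=0, y=-6


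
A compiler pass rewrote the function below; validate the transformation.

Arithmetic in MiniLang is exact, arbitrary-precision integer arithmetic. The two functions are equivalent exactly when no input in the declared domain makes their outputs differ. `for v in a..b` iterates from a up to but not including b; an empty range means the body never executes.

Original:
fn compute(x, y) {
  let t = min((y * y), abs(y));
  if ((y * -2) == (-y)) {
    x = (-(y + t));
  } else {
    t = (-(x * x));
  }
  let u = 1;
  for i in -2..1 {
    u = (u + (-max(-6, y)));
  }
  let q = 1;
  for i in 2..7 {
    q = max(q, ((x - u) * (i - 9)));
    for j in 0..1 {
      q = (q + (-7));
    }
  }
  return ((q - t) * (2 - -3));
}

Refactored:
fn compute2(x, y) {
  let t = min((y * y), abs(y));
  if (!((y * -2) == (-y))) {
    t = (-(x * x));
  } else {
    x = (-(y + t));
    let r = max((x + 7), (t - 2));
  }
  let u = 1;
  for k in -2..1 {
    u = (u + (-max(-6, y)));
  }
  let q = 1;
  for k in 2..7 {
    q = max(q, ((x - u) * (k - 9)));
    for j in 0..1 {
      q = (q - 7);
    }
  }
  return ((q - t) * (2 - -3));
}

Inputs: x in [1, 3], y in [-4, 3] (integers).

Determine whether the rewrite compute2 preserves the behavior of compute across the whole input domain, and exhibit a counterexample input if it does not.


Differences: local variable names differ, and boolean connective usage differs, and arithmetic usage differs, and statement counts differ, and min/max/abs usage differs, and constant usage differs — yet all 24 inputs agree.
verdict: equivalent


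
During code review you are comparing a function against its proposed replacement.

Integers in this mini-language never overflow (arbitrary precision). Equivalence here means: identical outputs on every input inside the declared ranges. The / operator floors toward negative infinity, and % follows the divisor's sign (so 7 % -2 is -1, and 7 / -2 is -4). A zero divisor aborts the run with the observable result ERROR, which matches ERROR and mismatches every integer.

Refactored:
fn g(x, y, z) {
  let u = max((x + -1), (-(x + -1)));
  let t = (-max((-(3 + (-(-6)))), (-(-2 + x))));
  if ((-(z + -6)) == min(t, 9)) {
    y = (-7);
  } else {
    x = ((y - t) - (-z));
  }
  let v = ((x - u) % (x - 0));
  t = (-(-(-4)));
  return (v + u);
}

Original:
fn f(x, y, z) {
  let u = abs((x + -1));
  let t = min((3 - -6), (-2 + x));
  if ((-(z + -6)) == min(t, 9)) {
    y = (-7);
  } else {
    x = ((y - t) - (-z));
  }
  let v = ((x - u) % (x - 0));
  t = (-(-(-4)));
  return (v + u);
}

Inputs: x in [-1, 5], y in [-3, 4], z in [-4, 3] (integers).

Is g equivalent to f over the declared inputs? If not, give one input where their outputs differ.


Comparing the listings, the differences include: min/max/abs usage differs; also arithmetic usage differs; also constant usage differs.
Tracing x=5, y=-1, z=-4: f: u = 4; t = 3; ((-(z + -6)) == min(t, 9)) -> false; x = -8; v = -4; t = -4; return 0 | g: u = 4; t = 3; ((-(z + -6)) == min(t, 9)) -> false; x = -8; v = -4; t = -4; return 0 — matching result 0.
Every one of the 448 inputs gives matching results.
verdict: equivalent


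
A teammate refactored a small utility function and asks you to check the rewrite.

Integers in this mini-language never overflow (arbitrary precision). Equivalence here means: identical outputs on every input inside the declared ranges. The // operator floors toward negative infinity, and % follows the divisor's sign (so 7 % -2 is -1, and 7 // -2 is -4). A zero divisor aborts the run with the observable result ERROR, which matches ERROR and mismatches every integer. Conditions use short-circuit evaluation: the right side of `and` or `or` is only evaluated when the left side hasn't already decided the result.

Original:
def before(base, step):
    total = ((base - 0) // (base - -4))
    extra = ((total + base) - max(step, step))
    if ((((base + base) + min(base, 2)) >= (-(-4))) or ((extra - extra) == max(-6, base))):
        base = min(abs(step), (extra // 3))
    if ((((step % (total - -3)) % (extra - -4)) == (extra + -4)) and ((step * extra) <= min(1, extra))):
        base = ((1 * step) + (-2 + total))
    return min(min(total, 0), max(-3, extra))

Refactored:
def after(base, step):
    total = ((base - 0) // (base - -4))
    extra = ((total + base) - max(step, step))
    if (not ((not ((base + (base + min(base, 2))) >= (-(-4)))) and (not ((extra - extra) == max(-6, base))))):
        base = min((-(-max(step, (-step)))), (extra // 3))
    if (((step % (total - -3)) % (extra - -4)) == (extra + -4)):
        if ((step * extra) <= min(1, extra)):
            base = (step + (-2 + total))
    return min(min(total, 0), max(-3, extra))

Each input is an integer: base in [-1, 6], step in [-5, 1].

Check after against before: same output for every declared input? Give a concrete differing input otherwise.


Comparing the listings, the differences include: boolean connective usage differs, arithmetic usage differs, min/max/abs usage differs, branching structure differs, statement counts differ, constant usage differs.
As a probe, take base=4, step=0: before runs total=0, then extra=4, then ((((base + base) + min(base, 2)) >= (-(-4))) or ((extra - extra) == max(-6, base))) is true, then base=0, then ((((step % (total - -3)) % (extra - -4)) == (extra + -4)) and ((step * extra) <= min(1, extra))) is true, then base=-2, then returns 0; after runs total=0, then extra=4, then (not ((not ((base + (base + min(base, 2))) >= (-(-4)))) and (not ((extra - extra) == max(-6, base))))) is true, then base=0, then (((step % (total - -3)) % (extra - -4)) == (extra + -4)) is true, then ((step * extra) <= min(1, extra)) is true, then base=-2, then returns 0; both end at 0.
Sweeping the whole domain (56 inputs) finds no disagreement.
verdict: equivalent


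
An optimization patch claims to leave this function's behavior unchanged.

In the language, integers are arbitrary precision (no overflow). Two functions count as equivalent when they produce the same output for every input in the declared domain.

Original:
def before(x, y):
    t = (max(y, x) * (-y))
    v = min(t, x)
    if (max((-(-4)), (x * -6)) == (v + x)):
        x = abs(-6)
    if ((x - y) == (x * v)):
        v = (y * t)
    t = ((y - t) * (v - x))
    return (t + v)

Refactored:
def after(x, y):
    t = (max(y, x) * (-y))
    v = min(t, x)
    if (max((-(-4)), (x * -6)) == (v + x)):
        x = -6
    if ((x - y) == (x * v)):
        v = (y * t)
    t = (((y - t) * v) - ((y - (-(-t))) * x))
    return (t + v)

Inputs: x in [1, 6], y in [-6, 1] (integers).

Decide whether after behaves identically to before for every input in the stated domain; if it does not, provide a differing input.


At x=2, y=-6: before gives 1332, after gives -142.
verdict: not equivalent; witness: x=2, y=-6


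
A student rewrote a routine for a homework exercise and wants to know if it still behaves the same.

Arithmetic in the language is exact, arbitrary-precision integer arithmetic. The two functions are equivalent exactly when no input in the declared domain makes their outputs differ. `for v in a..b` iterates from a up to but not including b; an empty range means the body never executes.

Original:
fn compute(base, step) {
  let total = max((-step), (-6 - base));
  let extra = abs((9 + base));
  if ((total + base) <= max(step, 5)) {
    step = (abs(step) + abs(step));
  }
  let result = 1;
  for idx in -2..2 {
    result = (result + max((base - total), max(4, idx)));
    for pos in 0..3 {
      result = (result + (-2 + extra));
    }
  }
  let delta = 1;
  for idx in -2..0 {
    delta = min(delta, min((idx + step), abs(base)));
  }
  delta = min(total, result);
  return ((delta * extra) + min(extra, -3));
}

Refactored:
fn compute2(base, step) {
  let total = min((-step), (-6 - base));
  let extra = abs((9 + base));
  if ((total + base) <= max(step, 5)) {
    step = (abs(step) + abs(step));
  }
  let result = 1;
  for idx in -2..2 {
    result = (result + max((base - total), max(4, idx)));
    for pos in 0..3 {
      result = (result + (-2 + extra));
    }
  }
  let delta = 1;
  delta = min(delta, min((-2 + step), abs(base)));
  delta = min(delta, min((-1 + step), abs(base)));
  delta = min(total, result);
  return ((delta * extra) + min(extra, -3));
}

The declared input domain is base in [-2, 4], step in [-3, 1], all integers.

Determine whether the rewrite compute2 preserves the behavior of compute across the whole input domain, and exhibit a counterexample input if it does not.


Try base=-2, step=-3.
compute: total := 3 | extra := 7 | ((total + base) <= max(step, 5)): true | step := 6 | result := 1 | iter idx=-2: | result := 5 | iter pos=0: | result := 10 | iter pos=1: | result := 15 | iter pos=2: | result := 20 | iter idx=-1: | result := 24 | iter pos=0: | result := 29 | iter pos=1: | result := 34 | iter pos=2: | result := 39 | iter idx=0: | result := 43 | iter pos=0: | result := 48 | iter pos=1: | result := 53 | iter pos=2: | result := 58 | iter idx=1: | result := 62 | iter pos=0: | result := 67 | iter pos=1: | result := 72 | iter pos=2: | result := 77 | delta := 1 | iter idx=-2: | delta := 1 | iter idx=-1: | delta := 1 | delta := 3 | result 18
compute2: total := -4 | extra := 7 | ((total + base) <= max(step, 5)): true | step := 6 | result := 1 | iter idx=-2: | result := 5 | iter pos=0: | result := 10 | iter pos=1: | result := 15 | iter pos=2: | result := 20 | iter idx=-1: | result := 24 | iter pos=0: | result := 29 | iter pos=1: | result := 34 | iter pos=2: | result := 39 | iter idx=0: | result := 43 | iter pos=0: | result := 48 | iter pos=1: | result := 53 | iter pos=2: | result := 58 | iter idx=1: | result := 62 | iter pos=0: | result := 67 | iter pos=1: | result := 72 | iter pos=2: | result := 77 | delta := 1 | delta := 1 | delta := 1 | delta := -4 | result -31
18 against -31: the behavior changed.
verdict: not equivalent; witness: base=-2, step=-3


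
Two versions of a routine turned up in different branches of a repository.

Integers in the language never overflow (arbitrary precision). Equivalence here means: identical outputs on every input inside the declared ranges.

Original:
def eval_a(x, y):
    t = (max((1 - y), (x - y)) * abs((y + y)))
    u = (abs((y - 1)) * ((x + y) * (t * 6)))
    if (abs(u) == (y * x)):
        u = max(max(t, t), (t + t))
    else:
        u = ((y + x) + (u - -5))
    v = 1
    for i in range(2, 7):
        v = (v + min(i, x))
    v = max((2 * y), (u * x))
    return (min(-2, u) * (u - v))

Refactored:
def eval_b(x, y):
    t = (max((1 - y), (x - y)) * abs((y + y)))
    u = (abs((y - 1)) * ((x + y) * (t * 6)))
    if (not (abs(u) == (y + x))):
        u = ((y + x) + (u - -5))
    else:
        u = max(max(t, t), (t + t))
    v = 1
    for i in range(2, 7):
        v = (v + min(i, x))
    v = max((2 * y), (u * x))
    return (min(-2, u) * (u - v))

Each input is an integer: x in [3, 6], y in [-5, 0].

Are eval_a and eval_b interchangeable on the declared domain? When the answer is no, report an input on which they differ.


The rewrite breaks on x=3, y=-3, where the results are 20 and 288.
eval_a: t = 36; u = 0; (abs(u) == (y * x)) -> false; u = 5; v = 1; [i=2]; v = 3; [i=3]; v = 6; [i=4]; v = 9; [i=5]; v = 12; [i=6]; v = 15; v = 15; return 20
eval_b: t = 36; u = 0; (not (abs(u) == (y + x))) -> false; u = 72; v = 1; [i=2]; v = 3; [i=3]; v = 6; [i=4]; v = 9; [i=5]; v = 12; [i=6]; v = 15; v = 216; return 288
verdict: not equivalent; witness: x=3, y=-3


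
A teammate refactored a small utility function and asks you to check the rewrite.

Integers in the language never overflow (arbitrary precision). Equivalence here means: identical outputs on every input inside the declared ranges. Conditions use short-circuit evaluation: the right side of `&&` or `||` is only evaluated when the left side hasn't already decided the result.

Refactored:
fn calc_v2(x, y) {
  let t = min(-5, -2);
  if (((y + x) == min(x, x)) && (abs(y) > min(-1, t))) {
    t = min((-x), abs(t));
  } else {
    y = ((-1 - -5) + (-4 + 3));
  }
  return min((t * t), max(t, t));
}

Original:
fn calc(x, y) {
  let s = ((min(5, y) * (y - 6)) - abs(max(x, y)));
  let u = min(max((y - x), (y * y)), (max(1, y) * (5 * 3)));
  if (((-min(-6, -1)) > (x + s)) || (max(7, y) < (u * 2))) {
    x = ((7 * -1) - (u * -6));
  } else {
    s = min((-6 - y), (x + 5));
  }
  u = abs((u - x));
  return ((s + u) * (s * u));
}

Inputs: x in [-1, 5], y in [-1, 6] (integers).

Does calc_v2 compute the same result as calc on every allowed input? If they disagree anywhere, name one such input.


Run the pair on x=-1, y=-1.
calc: s becomes 6; next u becomes 1; next (((-min(-6, -1)) > (x + s)) || (max(7, y) < (u * 2))) evaluates to true; next x becomes -1; next u becomes 2; next final value 96
calc_v2: t becomes -5; next (((y + x) == min(x, x)) && (abs(y) > min(-1, t))) evaluates to false; next y becomes 3; next final value -5
96 vs -5 — the two versions disagree here.
verdict: not equivalent; witness: x=-1, y=-1


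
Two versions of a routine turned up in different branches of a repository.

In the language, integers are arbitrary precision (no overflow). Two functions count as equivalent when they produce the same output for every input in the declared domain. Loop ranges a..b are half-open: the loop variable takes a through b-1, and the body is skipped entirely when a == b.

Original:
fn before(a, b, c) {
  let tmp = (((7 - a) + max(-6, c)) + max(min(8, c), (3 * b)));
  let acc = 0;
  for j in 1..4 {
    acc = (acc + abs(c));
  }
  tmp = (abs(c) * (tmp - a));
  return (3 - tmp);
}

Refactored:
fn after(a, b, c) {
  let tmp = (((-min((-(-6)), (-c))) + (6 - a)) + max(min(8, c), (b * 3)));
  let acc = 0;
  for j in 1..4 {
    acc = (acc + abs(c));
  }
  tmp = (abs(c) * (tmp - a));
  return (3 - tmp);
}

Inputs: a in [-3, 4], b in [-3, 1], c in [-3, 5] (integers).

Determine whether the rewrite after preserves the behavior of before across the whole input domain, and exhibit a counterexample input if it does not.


Run the pair on a=-3, b=-3, c=-3.
before: tmp=4, then acc=0, then (j=1), then acc=3, then (j=2), then acc=6, then (j=3), then acc=9, then tmp=21, then returns -18
after: tmp=3, then acc=0, then (j=1), then acc=3, then (j=2), then acc=6, then (j=3), then acc=9, then tmp=18, then returns -15
-18 and -15 differ, so these are not the same function on this domain.
verdict: not equivalent; witness: a=-3, b=-3, c=-3


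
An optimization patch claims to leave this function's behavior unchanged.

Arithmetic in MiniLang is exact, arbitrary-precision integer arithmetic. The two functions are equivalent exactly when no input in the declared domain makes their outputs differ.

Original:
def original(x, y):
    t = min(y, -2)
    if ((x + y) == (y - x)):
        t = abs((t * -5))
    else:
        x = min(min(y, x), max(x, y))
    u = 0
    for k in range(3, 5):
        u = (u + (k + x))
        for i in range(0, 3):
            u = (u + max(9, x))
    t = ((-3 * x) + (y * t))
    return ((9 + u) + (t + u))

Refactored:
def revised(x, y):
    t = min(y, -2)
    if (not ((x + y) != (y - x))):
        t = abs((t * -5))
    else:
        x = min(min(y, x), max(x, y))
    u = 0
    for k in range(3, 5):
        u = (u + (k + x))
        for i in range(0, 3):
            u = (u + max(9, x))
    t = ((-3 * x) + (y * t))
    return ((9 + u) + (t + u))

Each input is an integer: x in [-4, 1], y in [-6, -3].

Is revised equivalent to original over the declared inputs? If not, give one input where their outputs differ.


The two versions differ — the changes include comparison usage differs, boolean connective usage differs.
Spot check at x=-1, y=-6 — original: t := -6 | ((x + y) == (y - x)): false | x := -6 | u := 0 | iter k=3: | u := -3 | iter i=0: | u := 6 | iter i=1: | u := 15 | iter i=2: | u := 24 | iter k=4: | u := 22 | iter i=0: | u := 31 | iter i=1: | u := 40 | iter i=2: | u := 49 | t := 54 | result 161. revised: t := -6 | (not ((x + y) != (y - x))): false | x := -6 | u := 0 | iter k=3: | u := -3 | iter i=0: | u := 6 | iter i=1: | u := 15 | iter i=2: | u := 24 | iter k=4: | u := 22 | iter i=0: | u := 31 | iter i=1: | u := 40 | iter i=2: | u := 49 | t := 54 | result 161. Both give 161.
Sweeping the whole domain (24 inputs) finds no disagreement.
verdict: equivalent
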